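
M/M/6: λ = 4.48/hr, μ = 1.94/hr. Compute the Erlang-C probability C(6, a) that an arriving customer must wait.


a = λ/μ = 2.3093; ρ = a/6 = 0.3849
P₀ = 0.098983 (from M/M/c formula)
C(c,a) = [a^c/(c!(1−ρ))]·P₀ = [151.65534/(720·0.6151)]·0.098983
= 0.34242·0.098983 = 0.033894

Final: 0.033894


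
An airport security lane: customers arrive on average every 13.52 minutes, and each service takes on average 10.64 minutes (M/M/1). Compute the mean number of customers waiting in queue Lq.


λ = 60/13.52 = 4.4379 /hr
μ = 60/10.64 = 5.6391 /hr
ρ = λ/μ = 4.4379/5.6391 = 0.7870
Lq = ρ²/(1−ρ) = 0.6193/0.2130 = 2.9075

Final: 2.9075


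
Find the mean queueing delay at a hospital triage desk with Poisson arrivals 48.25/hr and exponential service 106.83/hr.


ρ = 48.25/106.83 = 0.4517
Wq = ρ/(μ−λ) = 0.4517/(106.83 − 48.25) = 0.4517/58.58 = 0.007710 hr

Final: 0.007710 hr


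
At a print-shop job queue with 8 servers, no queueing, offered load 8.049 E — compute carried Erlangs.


B(8,8.049) = 0.238285 (Erlang-B)
Carried load = a(1 − B) = 8.049·(1 − 0.238285) = 8.049·0.761715 = 6.1310 E

Final: 6.1310 Erlangs


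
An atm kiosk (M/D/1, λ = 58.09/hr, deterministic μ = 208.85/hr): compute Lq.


ρ = 58.09/208.85 = 0.2781
M/D/1: Lq = ρ²/(2(1−ρ)) = 0.07736/(2·0.7219) = 0.05359

Final: 0.05359


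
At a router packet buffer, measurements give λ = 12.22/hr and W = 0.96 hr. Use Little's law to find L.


L = λW = 12.22·0.96 = 11.7312

Final: 11.7312


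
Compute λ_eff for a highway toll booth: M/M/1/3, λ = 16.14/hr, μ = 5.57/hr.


ρ = 2.8977; P_K = (1−ρ)ρ^3/(1−ρ^4) = 0.664318
λ_eff = λ(1 − P_K) = 16.14·(1 − 0.664318) = 16.14·0.335682 = 5.4179 /hr

Final: 5.4179 /hr


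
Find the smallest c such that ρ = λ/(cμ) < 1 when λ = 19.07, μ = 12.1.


Stability requires cμ > λ ⇔ c > λ/μ.
λ/μ = 19.07/12.1 = 1.5760
Minimum integer c = ⌊1.5760⌋ + 1 = 2
Check: 2·12.1 = 24.20 > 19.07, while 1·12.1 = 12.10 ≤ 19.07

Final: 2 servers


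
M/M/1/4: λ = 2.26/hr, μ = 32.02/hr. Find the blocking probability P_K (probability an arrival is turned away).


ρ = λ/μ = 2.26/32.02 = 0.07058
P_K = (1−ρ)ρ^K/(1−ρ^(K+1)) = (0.9294·0.00002482)/(1 − 0.000001752)
= 0.00002307/0.999998 = 0.00002307

Final: 0.00002307


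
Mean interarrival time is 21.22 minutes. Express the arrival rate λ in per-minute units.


λ = 1/(interarrival time) in consistent units.
1 minute = 1 min, so λ = 1/21.22 = 0.04713 per minute

Final: 0.04713 /min


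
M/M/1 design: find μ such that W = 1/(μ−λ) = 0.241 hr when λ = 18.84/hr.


W = 1/(μ−λ) ⇒ μ − λ = 1/W = 1/0.241 = 4.1494
μ = λ + 1/W = 18.84 + 4.1494 = 22.9894 per hr

Final: 22.9894 /hr


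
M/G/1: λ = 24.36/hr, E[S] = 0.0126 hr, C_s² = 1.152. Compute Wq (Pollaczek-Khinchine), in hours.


ρ = λ·E[S] = 24.36·0.0126 = 0.3069
E[S²] = E[S]²(1+C_s²) = 0.0126²·(1+1.152) = 0.0003417
Wq = λ·E[S²]/(2(1−ρ)) = 24.36·0.0003417/(2·0.6931) = 0.006004 hr

Final: 0.006004 hr


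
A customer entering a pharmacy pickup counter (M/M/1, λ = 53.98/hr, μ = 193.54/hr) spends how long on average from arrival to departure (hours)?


W = 1/(μ−λ) = 1/(193.54 − 53.98) = 1/139.56 = 0.007165 hr

Final: 0.007165 hr


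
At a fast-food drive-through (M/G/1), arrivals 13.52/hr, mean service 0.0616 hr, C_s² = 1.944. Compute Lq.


ρ = λ·E[S] = 13.52·0.0616 = 0.8328
Lq = ρ²(1+C_s²)/(2(1−ρ)) = 0.6936·(1+1.944)/(2·0.1672)
= 0.6936·2.9440/0.3343 = 6.10758

Final: 6.10758


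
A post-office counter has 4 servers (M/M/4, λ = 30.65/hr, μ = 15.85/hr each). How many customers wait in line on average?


a = λ/μ = 1.9338; ρ = a/4 = 0.4834
P₀ = 0.140124
Lq = P₀·a^c·ρ / (c!·(1−ρ)²) = 0.140124·13.98314·0.4834/(24·0.26684)
= 0.14791

Final: 0.14791


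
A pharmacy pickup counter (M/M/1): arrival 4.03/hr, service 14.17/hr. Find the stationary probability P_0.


ρ = 4.03/14.17 = 0.2844
P_n = (1−ρ)·ρ^n = (1 − 0.2844)·0.2844^0 = 0.7156·1.000000 = 0.715596

Final: 0.715596


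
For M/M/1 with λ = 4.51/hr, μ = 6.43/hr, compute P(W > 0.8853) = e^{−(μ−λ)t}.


W ~ Exponential(μ−λ) for M/M/1.
μ − λ = 6.43 − 4.51 = 1.9200
P(W > t) = e^{−(μ−λ)t} = e^{−1.6998} = 0.182724

Final: 0.182724


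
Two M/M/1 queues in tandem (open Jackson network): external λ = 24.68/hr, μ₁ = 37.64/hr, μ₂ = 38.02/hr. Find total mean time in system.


Each node sees arrival rate λ = 24.68/hr (tandem ⇒ throughput preserved).
W₁ = 1/(μ₁−λ) = 1/(37.64−24.68) = 0.07716 hr
W₂ = 1/(μ₂−λ) = 1/(38.02−24.68) = 0.07496 hr
W_total = W₁ + W₂ = 0.07716 + 0.07496 = 0.15212 hr

Final: 0.15212 hr


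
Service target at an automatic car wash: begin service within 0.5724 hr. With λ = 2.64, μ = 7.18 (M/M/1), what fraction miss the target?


ρ = 2.64/7.18 = 0.3677
P(Wq > t) = ρ·e^{−(μ−λ)t} = 0.3677·e^{−2.5987}
= 0.3677·0.074370 = 0.027345

Final: 0.027345


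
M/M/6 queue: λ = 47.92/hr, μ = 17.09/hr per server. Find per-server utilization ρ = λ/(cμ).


ρ = λ/(cμ) = 47.92/(6·17.09) = 47.92/102.54 = 0.4673

Final: 0.4673


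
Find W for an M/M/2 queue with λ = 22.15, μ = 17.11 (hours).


a = 1.2946; ρ = 0.6473; P₀ = 0.214121
Lq = P₀·a^c·ρ/(c!(1−ρ)²) = 0.93350
Wq = Lq/λ = 0.93350/22.15 = 0.04214 hr
W = Wq + 1/μ = 0.04214 + 0.05845 = 0.10059 hr

Final: 0.10059 hr


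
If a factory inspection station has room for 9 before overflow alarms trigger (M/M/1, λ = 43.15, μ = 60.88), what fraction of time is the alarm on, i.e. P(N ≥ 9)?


ρ = 43.15/60.88 = 0.7088
P(N ≥ n) = ρ^n = 0.7088^9 = 0.045139

Final: 0.045139


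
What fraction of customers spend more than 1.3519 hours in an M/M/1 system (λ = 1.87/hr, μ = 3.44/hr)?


W ~ Exponential(μ−λ) for M/M/1.
μ − λ = 3.44 − 1.87 = 1.5700
P(W > t) = e^{−(μ−λ)t} = e^{−2.1225} = 0.119734

Final: 0.119734


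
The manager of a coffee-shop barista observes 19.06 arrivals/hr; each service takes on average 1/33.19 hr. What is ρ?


ρ = λ/μ = 19.06/33.19 = 0.5743

Final: 0.5743


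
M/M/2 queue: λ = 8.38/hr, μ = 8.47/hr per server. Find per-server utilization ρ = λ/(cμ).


ρ = λ/(cμ) = 8.38/(2·8.47) = 8.38/16.94 = 0.4947

Final: 0.4947


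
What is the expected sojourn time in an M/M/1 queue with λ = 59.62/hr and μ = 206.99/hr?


W = 1/(μ−λ) = 1/(206.99 − 59.62) = 1/147.37 = 0.006786 hr

Final: 0.006786 hr


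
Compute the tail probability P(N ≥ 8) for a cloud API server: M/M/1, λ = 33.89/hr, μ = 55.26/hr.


ρ = 33.89/55.26 = 0.6133
P(N ≥ n) = ρ^n = 0.6133^8 = 0.020012

Final: 0.020012


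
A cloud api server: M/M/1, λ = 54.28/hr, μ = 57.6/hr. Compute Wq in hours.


ρ = 54.28/57.6 = 0.9424
Wq = ρ/(μ−λ) = 0.9424/(57.6 − 54.28) = 0.9424/3.32 = 0.2838 hr

Final: 0.2838 hr


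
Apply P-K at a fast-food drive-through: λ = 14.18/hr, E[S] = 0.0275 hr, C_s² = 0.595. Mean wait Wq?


ρ = λ·E[S] = 14.18·0.0275 = 0.3900
E[S²] = E[S]²(1+C_s²) = 0.0275²·(1+0.595) = 0.001206
Wq = λ·E[S²]/(2(1−ρ)) = 14.18·0.001206/(2·0.6100) = 0.01402 hr

Final: 0.01402 hr


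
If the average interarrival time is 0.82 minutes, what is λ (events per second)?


λ = 1/(interarrival time) in consistent units.
1 second = 0.0166667 min, so λ = 0.0166667/0.82 = 0.02033 per second

Final: 0.02033 /sec


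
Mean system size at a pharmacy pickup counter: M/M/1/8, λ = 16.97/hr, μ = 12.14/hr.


ρ = 16.97/12.14 = 1.3979
L = ρ[1 − (K+1)ρ^K + Kρ^(K+1)] / [(1−ρ)(1−ρ^(K+1))]
Numerator: 1.3979·(1 − 9·14.578245 + 8·20.378321) = 45.881014
Denominator: (-0.3979)·(-19.378321) = 7.709826
L = 45.881014/7.709826 = 5.9510

Final: 5.9510


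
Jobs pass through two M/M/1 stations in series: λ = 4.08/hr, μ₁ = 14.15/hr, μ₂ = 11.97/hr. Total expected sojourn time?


Each node sees arrival rate λ = 4.08/hr (tandem ⇒ throughput preserved).
W₁ = 1/(μ₁−λ) = 1/(14.15−4.08) = 0.09930 hr
W₂ = 1/(μ₂−λ) = 1/(11.97−4.08) = 0.12674 hr
W_total = W₁ + W₂ = 0.09930 + 0.12674 = 0.22605 hr

Final: 0.22605 hr


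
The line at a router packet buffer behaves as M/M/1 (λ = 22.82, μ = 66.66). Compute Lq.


ρ = 22.82/66.66 = 0.3423
Lq = ρ²/(1−ρ) = 0.1172/0.6577 = 0.1782

Final: 0.1782


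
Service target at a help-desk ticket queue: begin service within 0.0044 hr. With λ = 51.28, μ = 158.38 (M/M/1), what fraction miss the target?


ρ = 51.28/158.38 = 0.3238
P(Wq > t) = ρ·e^{−(μ−λ)t} = 0.3238·e^{−0.4712}
= 0.3238·0.624228 = 0.202111

Final: 0.202111


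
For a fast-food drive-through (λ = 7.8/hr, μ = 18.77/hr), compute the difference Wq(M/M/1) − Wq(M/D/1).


ρ = 7.8/18.77 = 0.4156
Wq(M/M/1) = ρ/(μ−λ) = 0.4156/10.97 = 0.03788 hr
Wq(M/D/1) = ρ/(2(μ−λ)) = 0.01894 hr
Savings = 0.03788 − 0.01894 = 0.01894 hr

Final: 0.01894 hr


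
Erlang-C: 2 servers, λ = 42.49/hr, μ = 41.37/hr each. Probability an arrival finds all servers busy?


a = λ/μ = 1.0271; ρ = a/2 = 0.5135
P₀ = 0.321409 (from M/M/c formula)
C(c,a) = [a^c/(c!(1−ρ))]·P₀ = [1.05488/(2·0.4865)]·0.321409
= 1.08423·0.321409 = 0.348481

Final: 0.348481


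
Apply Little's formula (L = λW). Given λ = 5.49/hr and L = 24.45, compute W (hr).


W = L/λ = 24.45/5.49 = 4.4536 hr

Final: 4.4536 hr


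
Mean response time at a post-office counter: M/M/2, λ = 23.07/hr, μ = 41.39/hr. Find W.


a = 0.5574; ρ = 0.2787; P₀ = 0.564100
Lq = P₀·a^c·ρ/(c!(1−ρ)²) = 0.04694
Wq = Lq/λ = 0.04694/23.07 = 0.002035 hr
W = Wq + 1/μ = 0.002035 + 0.02416 = 0.02619 hr

Final: 0.02619 hr


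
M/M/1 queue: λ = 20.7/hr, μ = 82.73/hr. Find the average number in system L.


ρ = λ/μ = 20.7/82.73 = 0.2502
L = ρ/(1−ρ) = 0.2502/(1 − 0.2502) = 0.2502/0.7498 = 0.3337

Final: 0.3337


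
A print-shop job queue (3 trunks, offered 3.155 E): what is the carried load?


B(3,3.155) = 0.364339 (Erlang-B)
Carried load = a(1 − B) = 3.155·(1 − 0.364339) = 3.155·0.635661 = 2.0055 E

Final: 2.0055 Erlangs


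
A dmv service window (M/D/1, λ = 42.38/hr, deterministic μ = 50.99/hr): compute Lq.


ρ = 42.38/50.99 = 0.8311
M/D/1: Lq = ρ²/(2(1−ρ)) = 0.6908/(2·0.1689) = 2.04552

Final: 2.04552


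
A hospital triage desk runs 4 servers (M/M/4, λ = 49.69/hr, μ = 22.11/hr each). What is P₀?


a = λ/μ = 49.69/22.11 = 2.2474; ρ = a/c = 0.5618
Σ_{k=0}^{3} a^k/k! (terms k=0..3) = 1.00000 + 2.24740 + 2.52540 + 1.89186 = 7.66466
Tail: a^4/(4!(1−ρ)) = 25.51062/(24·0.4382) = 2.42598
P₀ = 1/(7.66466 + 2.42598) = 1/10.09064 = 0.099102

Final: 0.099102


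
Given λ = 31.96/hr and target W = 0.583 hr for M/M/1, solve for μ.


W = 1/(μ−λ) ⇒ μ − λ = 1/W = 1/0.583 = 1.7153
μ = λ + 1/W = 31.96 + 1.7153 = 33.6753 per hr

Final: 33.6753 /hr


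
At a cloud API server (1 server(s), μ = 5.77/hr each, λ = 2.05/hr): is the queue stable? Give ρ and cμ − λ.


Total capacity cμ = 1·5.77 = 5.77/hr
ρ = λ/(cμ) = 2.05/5.77 = 0.3553
Stable ⇔ ρ < 1: YES
Spare capacity = cμ − λ = 5.77 − 2.05 = 3.72/hr

Final: ρ = 0.3553; stable; margin = 3.72/hr


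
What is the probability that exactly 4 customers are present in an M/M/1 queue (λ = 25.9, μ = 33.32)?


ρ = 25.9/33.32 = 0.7773
P_n = (1−ρ)·ρ^n = (1 − 0.7773)·0.7773^4 = 0.2227·0.365072 = 0.081298

Final: 0.081298


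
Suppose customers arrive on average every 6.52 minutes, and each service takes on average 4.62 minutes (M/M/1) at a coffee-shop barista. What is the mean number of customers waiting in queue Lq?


λ = 60/6.52 = 9.2025 /hr
μ = 60/4.62 = 12.9870 /hr
ρ = λ/μ = 9.2025/12.9870 = 0.7086
Lq = ρ²/(1−ρ) = 0.5021/0.2914 = 1.7230

Final: 1.7230


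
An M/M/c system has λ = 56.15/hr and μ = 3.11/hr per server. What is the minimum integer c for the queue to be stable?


Stability requires cμ > λ ⇔ c > λ/μ.
λ/μ = 56.15/3.11 = 18.0547
Minimum integer c = ⌊18.0547⌋ + 1 = 19
Check: 19·3.11 = 59.09 > 56.15, while 18·3.11 = 55.98 ≤ 56.15

Final: 19 servers


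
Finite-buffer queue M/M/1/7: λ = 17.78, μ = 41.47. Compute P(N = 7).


ρ = λ/μ = 17.78/41.47 = 0.4287
P_K = (1−ρ)ρ^K/(1−ρ^(K+1)) = (0.5713·0.002663)/(1 − 0.001142)
= 0.001521/0.998858 = 0.001523

Final: 0.001523


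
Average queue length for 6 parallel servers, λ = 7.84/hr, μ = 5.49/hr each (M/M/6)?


a = λ/μ = 1.4281; ρ = a/6 = 0.2380
P₀ = 0.239732
Lq = P₀·a^c·ρ / (c!·(1−ρ)²) = 0.239732·8.48130·0.2380/(720·0.58063)
= 0.001158

Final: 0.001158


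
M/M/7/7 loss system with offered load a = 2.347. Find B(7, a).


B(c,a) = (a^c/c!) / Σ_{k=0}^{c} a^k/k!
a^7/7! = 0.077833
Σ terms (k=0..7): 1.00000 + 2.34700 + 2.75420 + 2.15471 + 1.26427 + 0.59345 + 0.23214 + 0.07783 = 10.423605
B = 0.077833/10.423605 = 0.007467

Final: 0.007467


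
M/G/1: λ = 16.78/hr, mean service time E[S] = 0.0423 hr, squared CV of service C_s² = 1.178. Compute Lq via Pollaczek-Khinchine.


ρ = λ·E[S] = 16.78·0.0423 = 0.7098
Lq = ρ²(1+C_s²)/(2(1−ρ)) = 0.5038·(1+1.178)/(2·0.2902)
= 0.5038·2.1780/0.5804 = 1.89054

Final: 1.89054


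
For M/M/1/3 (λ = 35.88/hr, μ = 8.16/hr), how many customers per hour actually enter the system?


ρ = 4.3971; P_K = (1−ρ)ρ^3/(1−ρ^4) = 0.774648
λ_eff = λ(1 − P_K) = 35.88·(1 − 0.774648) = 35.88·0.225352 = 8.0856 /hr

Final: 8.0856 /hr


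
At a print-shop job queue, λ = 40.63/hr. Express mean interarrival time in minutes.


Mean interarrival time = 1/λ = 1/40.63 hour = 0.02461 hour
In minutes: 0.02461 × 60 = 1.4767 min

Final: 1.4767 min


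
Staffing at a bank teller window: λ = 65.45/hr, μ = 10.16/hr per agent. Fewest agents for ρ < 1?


Stability requires cμ > λ ⇔ c > λ/μ.
λ/μ = 65.45/10.16 = 6.4419
Minimum integer c = ⌊6.4419⌋ + 1 = 7
Check: 7·10.16 = 71.12 > 65.45, while 6·10.16 = 60.96 ≤ 65.45

Final: 7 servers


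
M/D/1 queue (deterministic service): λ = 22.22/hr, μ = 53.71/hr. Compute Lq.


ρ = 22.22/53.71 = 0.4137
M/D/1: Lq = ρ²/(2(1−ρ)) = 0.1712/(2·0.5863) = 0.14596

Final: 0.14596


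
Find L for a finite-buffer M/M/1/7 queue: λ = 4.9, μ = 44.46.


ρ = 4.9/44.46 = 0.1102
L = ρ[1 − (K+1)ρ^K + Kρ^(K+1)] / [(1−ρ)(1−ρ^(K+1))]
Numerator: 0.1102·(1 − 8·0.0000001975 + 7·0.00000002177) = 0.110211
Denominator: (0.8898)·(1.000000) = 0.889789
L = 0.110211/0.889789 = 0.1239

Final: 0.1239


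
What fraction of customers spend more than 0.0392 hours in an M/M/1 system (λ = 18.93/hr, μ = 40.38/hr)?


W ~ Exponential(μ−λ) for M/M/1.
μ − λ = 40.38 − 18.93 = 21.4500
P(W > t) = e^{−(μ−λ)t} = e^{−0.8408} = 0.431348

Final: 0.431348


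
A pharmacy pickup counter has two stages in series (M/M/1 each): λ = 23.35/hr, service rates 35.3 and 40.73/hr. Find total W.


Each node sees arrival rate λ = 23.35/hr (tandem ⇒ throughput preserved).
W₁ = 1/(μ₁−λ) = 1/(35.3−23.35) = 0.08368 hr
W₂ = 1/(μ₂−λ) = 1/(40.73−23.35) = 0.05754 hr
W_total = W₁ + W₂ = 0.08368 + 0.05754 = 0.14122 hr

Final: 0.14122 hr


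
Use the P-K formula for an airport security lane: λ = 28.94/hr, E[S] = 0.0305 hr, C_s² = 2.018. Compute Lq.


ρ = λ·E[S] = 28.94·0.0305 = 0.8827
Lq = ρ²(1+C_s²)/(2(1−ρ)) = 0.7791·(1+2.018)/(2·0.1173)
= 0.7791·3.0180/0.2347 = 10.02021

Final: 10.02021


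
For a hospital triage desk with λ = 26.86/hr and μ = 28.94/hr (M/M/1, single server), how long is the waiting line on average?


ρ = 26.86/28.94 = 0.9281
Lq = ρ²/(1−ρ) = 0.8614/0.07187 = 11.9853

Final: 11.9853


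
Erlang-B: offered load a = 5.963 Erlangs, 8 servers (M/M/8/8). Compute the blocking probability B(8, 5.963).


B(c,a) = (a^c/c!) / Σ_{k=0}^{c} a^k/k!
a^8/8! = 39.645870
Σ terms (k=0..8): 1.00000 + 5.96300 + 17.77868 + 35.33810 + 52.68027 + 62.82649 + 62.43906 + 53.18916 + 39.64587 = 330.860634
B = 39.645870/330.860634 = 0.119826

Final: 0.119826


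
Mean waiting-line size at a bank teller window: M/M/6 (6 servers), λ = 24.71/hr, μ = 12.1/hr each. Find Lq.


a = λ/μ = 2.0421; ρ = a/6 = 0.3404
P₀ = 0.129532
Lq = P₀·a^c·ρ / (c!·(1−ρ)²) = 0.129532·72.53110·0.3404/(720·0.43513)
= 0.01021

Final: 0.01021


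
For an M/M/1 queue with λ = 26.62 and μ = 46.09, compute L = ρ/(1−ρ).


ρ = λ/μ = 26.62/46.09 = 0.5776
L = ρ/(1−ρ) = 0.5776/(1 − 0.5776) = 0.5776/0.4224 = 1.3672

Final: 1.3672


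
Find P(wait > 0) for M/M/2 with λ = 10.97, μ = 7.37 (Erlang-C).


a = λ/μ = 1.4885; ρ = a/2 = 0.7442
P₀ = 0.146636 (from M/M/c formula)
C(c,a) = [a^c/(c!(1−ρ))]·P₀ = [2.21553/(2·0.2558)]·0.146636
= 4.33116·0.146636 = 0.635102

Final: 0.635102


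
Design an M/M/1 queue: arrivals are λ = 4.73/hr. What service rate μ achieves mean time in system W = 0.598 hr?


W = 1/(μ−λ) ⇒ μ − λ = 1/W = 1/0.598 = 1.6722
μ = λ + 1/W = 4.73 + 1.6722 = 6.4022 per hr

Final: 6.4022 /hr


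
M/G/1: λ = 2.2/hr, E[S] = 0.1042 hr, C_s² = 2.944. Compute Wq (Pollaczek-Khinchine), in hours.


ρ = λ·E[S] = 2.2·0.1042 = 0.2292
E[S²] = E[S]²(1+C_s²) = 0.1042²·(1+2.944) = 0.042823
Wq = λ·E[S²]/(2(1−ρ)) = 2.2·0.042823/(2·0.7708) = 0.06111 hr

Final: 0.06111 hr


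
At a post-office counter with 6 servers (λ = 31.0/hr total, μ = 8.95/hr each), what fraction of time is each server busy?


ρ = λ/(cμ) = 31.0/(6·8.95) = 31.0/53.70 = 0.5773

Final: 0.5773


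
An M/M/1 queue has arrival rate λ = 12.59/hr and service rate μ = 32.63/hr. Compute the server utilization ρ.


ρ = λ/μ = 12.59/32.63 = 0.3858

Final: 0.3858


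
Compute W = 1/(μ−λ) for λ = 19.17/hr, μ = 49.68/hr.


W = 1/(μ−λ) = 1/(49.68 − 19.17) = 1/30.51 = 0.03278 hr

Final: 0.03278 hr


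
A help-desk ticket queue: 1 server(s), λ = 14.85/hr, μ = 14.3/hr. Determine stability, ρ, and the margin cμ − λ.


Total capacity cμ = 1·14.3 = 14.30/hr
ρ = λ/(cμ) = 14.85/14.30 = 1.0385
Stable ⇔ ρ < 1: NO
Spare capacity = cμ − λ = 14.30 − 14.85 = -0.55/hr

Final: ρ = 1.0385; unstable; margin = -0.55/hr


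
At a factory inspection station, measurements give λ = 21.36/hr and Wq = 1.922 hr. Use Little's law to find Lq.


Lq = λWq = 21.36·1.922 = 41.0539

Final: 41.0539


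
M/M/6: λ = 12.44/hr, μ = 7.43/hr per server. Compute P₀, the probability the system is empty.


a = λ/μ = 12.44/7.43 = 1.6743; ρ = a/c = 0.2790
Σ_{k=0}^{5} a^k/k! (terms k=0..5) = 1.00000 + 1.67429 + 1.40163 + 0.78225 + 0.32743 + 0.10964 = 5.29524
Tail: a^6/(6!(1−ρ)) = 22.02873/(720·0.7210) = 0.04244
P₀ = 1/(5.29524 + 0.04244) = 1/5.33768 = 0.187347

Final: 0.187347


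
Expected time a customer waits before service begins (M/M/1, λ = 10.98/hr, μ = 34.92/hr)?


ρ = 10.98/34.92 = 0.3144
Wq = ρ/(μ−λ) = 0.3144/(34.92 − 10.98) = 0.3144/23.94 = 0.01313 hr

Final: 0.01313 hr


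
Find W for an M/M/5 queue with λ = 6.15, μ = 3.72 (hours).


a = 1.6532; ρ = 0.3306; P₀ = 0.190916
Lq = P₀·a^c·ρ/(c!(1−ρ)²) = 0.01450
Wq = Lq/λ = 0.01450/6.15 = 0.002358 hr
W = Wq + 1/μ = 0.002358 + 0.26882 = 0.27117 hr

Final: 0.27117 hr


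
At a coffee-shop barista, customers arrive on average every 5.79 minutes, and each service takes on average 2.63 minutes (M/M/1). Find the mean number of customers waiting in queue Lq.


λ = 60/5.79 = 10.3627 /hr
μ = 60/2.63 = 22.8137 /hr
ρ = λ/μ = 10.3627/22.8137 = 0.4542
Lq = ρ²/(1−ρ) = 0.2063/0.5458 = 0.3780

Final: 0.3780


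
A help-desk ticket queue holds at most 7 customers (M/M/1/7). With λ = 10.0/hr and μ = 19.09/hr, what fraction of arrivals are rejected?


ρ = λ/μ = 10.0/19.09 = 0.5238
P_K = (1−ρ)ρ^K/(1−ρ^(K+1)) = (0.4762·0.010823)/(1 − 0.005670)
= 0.005154/0.994330 = 0.005183

Final: 0.005183


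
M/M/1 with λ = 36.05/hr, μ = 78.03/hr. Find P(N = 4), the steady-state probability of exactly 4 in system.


ρ = 36.05/78.03 = 0.4620
P_n = (1−ρ)·ρ^n = (1 − 0.4620)·0.4620^4 = 0.5380·0.045559 = 0.024511

Final: 0.024511


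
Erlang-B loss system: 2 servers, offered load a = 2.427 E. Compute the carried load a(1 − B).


B(2,2.427) = 0.462192 (Erlang-B)
Carried load = a(1 − B) = 2.427·(1 − 0.462192) = 2.427·0.537808 = 1.3053 E

Final: 1.3053 Erlangs


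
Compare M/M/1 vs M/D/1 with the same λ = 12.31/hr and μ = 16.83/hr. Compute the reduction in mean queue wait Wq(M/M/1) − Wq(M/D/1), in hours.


ρ = 12.31/16.83 = 0.7314
Wq(M/M/1) = ρ/(μ−λ) = 0.7314/4.52 = 0.16182 hr
Wq(M/D/1) = ρ/(2(μ−λ)) = 0.08091 hr
Savings = 0.16182 − 0.08091 = 0.08091 hr

Final: 0.08091 hr


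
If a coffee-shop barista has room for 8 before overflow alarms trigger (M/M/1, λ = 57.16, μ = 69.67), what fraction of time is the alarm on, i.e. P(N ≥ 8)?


ρ = 57.16/69.67 = 0.8204
P(N ≥ n) = ρ^n = 0.8204^8 = 0.205292

Final: 0.205292


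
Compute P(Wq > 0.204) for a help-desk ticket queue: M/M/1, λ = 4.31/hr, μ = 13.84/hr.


ρ = 4.31/13.84 = 0.3114
P(Wq > t) = ρ·e^{−(μ−λ)t} = 0.3114·e^{−1.9441}
= 0.3114·0.143113 = 0.044568

Final: 0.044568


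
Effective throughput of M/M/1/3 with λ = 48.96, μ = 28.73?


ρ = 1.7041; P_K = (1−ρ)ρ^3/(1−ρ^4) = 0.468778
λ_eff = λ(1 − P_K) = 48.96·(1 − 0.468778) = 48.96·0.531222 = 26.0086 /hr

Final: 26.0086 /hr


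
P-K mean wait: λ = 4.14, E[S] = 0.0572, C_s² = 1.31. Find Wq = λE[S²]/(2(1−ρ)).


ρ = λ·E[S] = 4.14·0.0572 = 0.2368
E[S²] = E[S]²(1+C_s²) = 0.0572²·(1+1.31) = 0.007558
Wq = λ·E[S²]/(2(1−ρ)) = 4.14·0.007558/(2·0.7632) = 0.02050 hr

Final: 0.02050 hr


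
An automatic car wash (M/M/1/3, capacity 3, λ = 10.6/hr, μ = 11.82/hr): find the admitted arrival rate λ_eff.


ρ = 0.8968; P_K = (1−ρ)ρ^3/(1−ρ^4) = 0.210745
λ_eff = λ(1 − P_K) = 10.6·(1 − 0.210745) = 10.6·0.789255 = 8.3661 /hr

Final: 8.3661 /hr


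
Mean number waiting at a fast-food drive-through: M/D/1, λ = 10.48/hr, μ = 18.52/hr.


ρ = 10.48/18.52 = 0.5659
M/D/1: Lq = ρ²/(2(1−ρ)) = 0.3202/(2·0.4341) = 0.36880

Final: 0.36880


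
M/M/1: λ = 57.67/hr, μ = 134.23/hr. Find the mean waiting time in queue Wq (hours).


ρ = 57.67/134.23 = 0.4296
Wq = ρ/(μ−λ) = 0.4296/(134.23 − 57.67) = 0.4296/76.56 = 0.005612 hr

Final: 0.005612 hr


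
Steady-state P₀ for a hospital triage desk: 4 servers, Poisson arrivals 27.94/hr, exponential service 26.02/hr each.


a = λ/μ = 27.94/26.02 = 1.0738; ρ = a/c = 0.2684
Σ_{k=0}^{3} a^k/k! (terms k=0..3) = 1.00000 + 1.07379 + 0.57651 + 0.20635 = 2.85665
Tail: a^4/(4!(1−ρ)) = 1.32946/(24·0.7316) = 0.07572
P₀ = 1/(2.85665 + 0.07572) = 1/2.93237 = 0.341021

Final: 0.341021


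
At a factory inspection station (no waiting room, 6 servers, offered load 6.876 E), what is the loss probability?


B(c,a) = (a^c/c!) / Σ_{k=0}^{c} a^k/k!
a^6/6! = 146.785350
Σ terms (k=0..6): 1.00000 + 6.87600 + 23.63969 + 54.18216 + 93.13914 + 128.08495 + 146.78535 = 453.707291
B = 146.785350/453.707291 = 0.323524

Final: 0.323524


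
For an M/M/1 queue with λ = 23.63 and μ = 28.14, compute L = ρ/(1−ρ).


ρ = λ/μ = 23.63/28.14 = 0.8397
L = ρ/(1−ρ) = 0.8397/(1 − 0.8397) = 0.8397/0.1603 = 5.2395

Final: 5.2395


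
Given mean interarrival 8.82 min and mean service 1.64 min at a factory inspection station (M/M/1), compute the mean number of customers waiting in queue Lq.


λ = 60/8.82 = 6.8027 /hr
μ = 60/1.64 = 36.5854 /hr
ρ = λ/μ = 6.8027/36.5854 = 0.1859
Lq = ρ²/(1−ρ) = 0.03457/0.8141 = 0.04247

Final: 0.04247


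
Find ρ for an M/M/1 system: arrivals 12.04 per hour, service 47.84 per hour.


ρ = λ/μ = 12.04/47.84 = 0.2517

Final: 0.2517


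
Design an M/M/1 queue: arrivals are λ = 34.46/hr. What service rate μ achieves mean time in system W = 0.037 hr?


W = 1/(μ−λ) ⇒ μ − λ = 1/W = 1/0.037 = 27.0270
μ = λ + 1/W = 34.46 + 27.0270 = 61.4870 per hr

Final: 61.4870 /hr


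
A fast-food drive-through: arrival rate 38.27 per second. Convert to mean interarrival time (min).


Mean interarrival time = 1/λ = 1/38.27 second = 0.02613 second
In minutes: 0.02613 × 0.0166667 = 0.0004355 min

Final: 0.0004355 min


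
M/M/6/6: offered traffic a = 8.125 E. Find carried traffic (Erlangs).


B(6,8.125) = 0.396501 (Erlang-B)
Carried load = a(1 − B) = 8.125·(1 − 0.396501) = 8.125·0.603499 = 4.9034 E

Final: 4.9034 Erlangs


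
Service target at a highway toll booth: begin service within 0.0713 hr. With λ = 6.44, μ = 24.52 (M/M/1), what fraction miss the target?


ρ = 6.44/24.52 = 0.2626
P(Wq > t) = ρ·e^{−(μ−λ)t} = 0.2626·e^{−1.2891}
= 0.2626·0.275518 = 0.072363

Final: 0.072363


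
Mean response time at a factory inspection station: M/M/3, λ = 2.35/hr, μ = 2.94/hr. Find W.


a = 0.7993; ρ = 0.2664; P₀ = 0.447466
Lq = P₀·a^c·ρ/(c!(1−ρ)²) = 0.01886
Wq = Lq/λ = 0.01886/2.35 = 0.008025 hr
W = Wq + 1/μ = 0.008025 + 0.34014 = 0.34816 hr

Final: 0.34816 hr


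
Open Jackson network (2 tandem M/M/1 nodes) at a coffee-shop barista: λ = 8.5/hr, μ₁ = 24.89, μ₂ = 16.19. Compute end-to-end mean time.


Each node sees arrival rate λ = 8.5/hr (tandem ⇒ throughput preserved).
W₁ = 1/(μ₁−λ) = 1/(24.89−8.5) = 0.06101 hr
W₂ = 1/(μ₂−λ) = 1/(16.19−8.5) = 0.13004 hr
W_total = W₁ + W₂ = 0.06101 + 0.13004 = 0.19105 hr

Final: 0.19105 hr


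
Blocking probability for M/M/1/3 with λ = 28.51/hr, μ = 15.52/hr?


ρ = λ/μ = 28.51/15.52 = 1.8370
P_K = (1−ρ)ρ^K/(1−ρ^(K+1)) = (-0.8370·6.198927)/(1 − 11.387332)
= -5.188406/-10.387332 = 0.499494

Final: 0.499494


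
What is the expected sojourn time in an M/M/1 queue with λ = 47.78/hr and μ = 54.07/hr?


W = 1/(μ−λ) = 1/(54.07 − 47.78) = 1/6.29 = 0.1590 hr

Final: 0.1590 hr


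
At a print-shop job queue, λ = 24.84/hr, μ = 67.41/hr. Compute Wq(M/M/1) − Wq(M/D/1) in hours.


ρ = 24.84/67.41 = 0.3685
Wq(M/M/1) = ρ/(μ−λ) = 0.3685/42.57 = 0.008656 hr
Wq(M/D/1) = ρ/(2(μ−λ)) = 0.004328 hr
Savings = 0.008656 − 0.004328 = 0.004328 hr

Final: 0.004328 hr


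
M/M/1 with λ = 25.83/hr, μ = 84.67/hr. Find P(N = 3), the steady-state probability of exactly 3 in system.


ρ = 25.83/84.67 = 0.3051
P_n = (1−ρ)·ρ^n = (1 − 0.3051)·0.3051^3 = 0.6949·0.028391 = 0.019730

Final: 0.019730


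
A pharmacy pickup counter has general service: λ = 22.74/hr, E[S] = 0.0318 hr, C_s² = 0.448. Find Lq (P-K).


ρ = λ·E[S] = 22.74·0.0318 = 0.7231
Lq = ρ²(1+C_s²)/(2(1−ρ)) = 0.5229·(1+0.448)/(2·0.2769)
= 0.5229·1.4480/0.5537 = 1.36742

Final: 1.36742


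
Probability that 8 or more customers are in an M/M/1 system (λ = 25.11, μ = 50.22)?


ρ = 25.11/50.22 = 0.5000
P(N ≥ n) = ρ^n = 0.5000^8 = 0.003906

Final: 0.003906


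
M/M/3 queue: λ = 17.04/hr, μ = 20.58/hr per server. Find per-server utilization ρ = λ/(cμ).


ρ = λ/(cμ) = 17.04/(3·20.58) = 17.04/61.74 = 0.2760

Final: 0.2760


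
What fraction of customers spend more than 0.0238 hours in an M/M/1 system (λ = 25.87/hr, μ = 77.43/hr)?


W ~ Exponential(μ−λ) for M/M/1.
μ − λ = 77.43 − 25.87 = 51.5600
P(W > t) = e^{−(μ−λ)t} = e^{−1.2271} = 0.293133

Final: 0.293133


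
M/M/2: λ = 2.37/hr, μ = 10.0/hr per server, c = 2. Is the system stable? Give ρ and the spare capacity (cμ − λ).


Total capacity cμ = 2·10.0 = 20.00/hr
ρ = λ/(cμ) = 2.37/20.00 = 0.1185
Stable ⇔ ρ < 1: YES
Spare capacity = cμ − λ = 20.00 − 2.37 = 17.63/hr

Final: ρ = 0.1185; stable; margin = 17.63/hr


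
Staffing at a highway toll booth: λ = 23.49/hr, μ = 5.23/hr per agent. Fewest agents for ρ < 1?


Stability requires cμ > λ ⇔ c > λ/μ.
λ/μ = 23.49/5.23 = 4.4914
Minimum integer c = ⌊4.4914⌋ + 1 = 5
Check: 5·5.23 = 26.15 > 23.49, while 4·5.23 = 20.92 ≤ 23.49

Final: 5 servers


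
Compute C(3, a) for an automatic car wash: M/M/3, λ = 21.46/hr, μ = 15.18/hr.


a = λ/μ = 1.4137; ρ = a/3 = 0.4712
P₀ = 0.232367 (from M/M/c formula)
C(c,a) = [a^c/(c!(1−ρ))]·P₀ = [2.82536/(6·0.5288)]·0.232367
= 0.89055·0.232367 = 0.206935

Final: 0.206935


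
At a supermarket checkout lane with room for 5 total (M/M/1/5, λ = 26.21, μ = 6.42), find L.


ρ = 26.21/6.42 = 4.0826
L = ρ[1 − (K+1)ρ^K + Kρ^(K+1)] / [(1−ρ)(1−ρ^(K+1))]
Numerator: 4.0826·(1 − 6·1134.122494 + 5·4630.116912) = 66736.904657
Denominator: (-3.0826)·(-4629.116912) = 14269.505248
L = 66736.904657/14269.505248 = 4.6769

Final: 4.6769


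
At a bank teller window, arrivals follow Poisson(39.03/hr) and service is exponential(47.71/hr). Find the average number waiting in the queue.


ρ = 39.03/47.71 = 0.8181
Lq = ρ²/(1−ρ) = 0.6692/0.1819 = 3.6785

Final: 3.6785


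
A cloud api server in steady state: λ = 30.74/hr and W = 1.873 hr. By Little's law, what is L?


L = λW = 30.74·1.873 = 57.5760

Final: 57.5760


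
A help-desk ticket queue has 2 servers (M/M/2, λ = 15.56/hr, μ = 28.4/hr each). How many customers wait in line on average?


a = λ/μ = 0.5479; ρ = a/2 = 0.2739
P₀ = 0.569928
Lq = P₀·a^c·ρ / (c!·(1−ρ)²) = 0.569928·0.30018·0.2739/(2·0.52716)
= 0.04445

Final: 0.04445


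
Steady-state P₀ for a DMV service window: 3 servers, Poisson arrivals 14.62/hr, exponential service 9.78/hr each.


a = λ/μ = 14.62/9.78 = 1.4949; ρ = a/c = 0.4983
Σ_{k=0}^{2} a^k/k! (terms k=0..2) = 1.00000 + 1.49489 + 1.11734 = 3.61223
Tail: a^3/(3!(1−ρ)) = 3.34061/(6·0.5017) = 1.10975
P₀ = 1/(3.61223 + 1.10975) = 1/4.72199 = 0.211775

Final: 0.211775


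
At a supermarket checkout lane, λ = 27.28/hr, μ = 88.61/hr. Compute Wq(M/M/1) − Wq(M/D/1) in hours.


ρ = 27.28/88.61 = 0.3079
Wq(M/M/1) = ρ/(μ−λ) = 0.3079/61.33 = 0.005020 hr
Wq(M/D/1) = ρ/(2(μ−λ)) = 0.002510 hr
Savings = 0.005020 − 0.002510 = 0.002510 hr

Final: 0.002510 hr


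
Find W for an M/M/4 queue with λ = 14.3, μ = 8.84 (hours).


a = 1.6176; ρ = 0.4044; P₀ = 0.195672
Lq = P₀·a^c·ρ/(c!(1−ρ)²) = 0.06365
Wq = Lq/λ = 0.06365/14.3 = 0.004451 hr
W = Wq + 1/μ = 0.004451 + 0.11312 = 0.11757 hr

Final: 0.11757 hr


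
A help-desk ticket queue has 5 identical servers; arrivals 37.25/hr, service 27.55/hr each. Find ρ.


ρ = λ/(cμ) = 37.25/(5·27.55) = 37.25/137.75 = 0.2704

Final: 0.2704


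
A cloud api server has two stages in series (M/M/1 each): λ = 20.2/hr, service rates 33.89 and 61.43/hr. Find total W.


Each node sees arrival rate λ = 20.2/hr (tandem ⇒ throughput preserved).
W₁ = 1/(μ₁−λ) = 1/(33.89−20.2) = 0.07305 hr
W₂ = 1/(μ₂−λ) = 1/(61.43−20.2) = 0.02425 hr
W_total = W₁ + W₂ = 0.07305 + 0.02425 = 0.09730 hr

Final: 0.09730 hr


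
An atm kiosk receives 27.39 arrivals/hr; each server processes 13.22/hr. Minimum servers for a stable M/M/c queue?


Stability requires cμ > λ ⇔ c > λ/μ.
λ/μ = 27.39/13.22 = 2.0719
Minimum integer c = ⌊2.0719⌋ + 1 = 3
Check: 3·13.22 = 39.66 > 27.39, while 2·13.22 = 26.44 ≤ 27.39

Final: 3 servers


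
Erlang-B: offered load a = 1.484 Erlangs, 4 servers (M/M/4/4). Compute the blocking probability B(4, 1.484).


B(c,a) = (a^c/c!) / Σ_{k=0}^{c} a^k/k!
a^4/4! = 0.202080
Σ terms (k=0..4): 1.00000 + 1.48400 + 1.10113 + 0.54469 + 0.20208 = 4.331900
B = 0.202080/4.331900 = 0.046649

Final: 0.046649


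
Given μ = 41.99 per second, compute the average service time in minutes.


Mean service time = 1/μ = 1/41.99 second = 0.02382 second
In minutes: 0.02382 × 0.0166667 = 0.0003969 min

Final: 0.0003969 min


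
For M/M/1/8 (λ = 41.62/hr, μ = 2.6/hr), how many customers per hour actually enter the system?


ρ = 16.0077; P_K = (1−ρ)ρ^8/(1−ρ^9) = 0.937530
λ_eff = λ(1 − P_K) = 41.62·(1 − 0.937530) = 41.62·0.062470 = 2.6000 /hr

Final: 2.6000 /hr


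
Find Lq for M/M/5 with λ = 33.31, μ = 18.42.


a = λ/μ = 1.8084; ρ = a/5 = 0.3617
P₀ = 0.163209
Lq = P₀·a^c·ρ / (c!·(1−ρ)²) = 0.163209·19.33860·0.3617/(120·0.40746)
= 0.02335

Final: 0.02335


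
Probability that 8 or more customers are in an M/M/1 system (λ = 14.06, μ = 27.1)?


ρ = 14.06/27.1 = 0.5188
P(N ≥ n) = ρ^n = 0.5188^8 = 0.005250

Final: 0.005250


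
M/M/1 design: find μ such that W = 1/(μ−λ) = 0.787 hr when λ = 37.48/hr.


W = 1/(μ−λ) ⇒ μ − λ = 1/W = 1/0.787 = 1.2706
μ = λ + 1/W = 37.48 + 1.2706 = 38.7506 per hr

Final: 38.7506 /hr


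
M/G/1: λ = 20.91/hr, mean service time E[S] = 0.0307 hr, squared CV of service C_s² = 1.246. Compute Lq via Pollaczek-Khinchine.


ρ = λ·E[S] = 20.91·0.0307 = 0.6419
Lq = ρ²(1+C_s²)/(2(1−ρ)) = 0.4121·(1+1.246)/(2·0.3581)
= 0.4121·2.2460/0.7161 = 1.29242

Final: 1.29242


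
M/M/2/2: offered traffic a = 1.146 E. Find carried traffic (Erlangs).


B(2,1.146) = 0.234298 (Erlang-B)
Carried load = a(1 − B) = 1.146·(1 − 0.234298) = 1.146·0.765702 = 0.8775 E

Final: 0.8775 Erlangs


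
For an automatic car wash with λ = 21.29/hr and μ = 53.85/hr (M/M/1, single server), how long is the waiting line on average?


ρ = 21.29/53.85 = 0.3954
Lq = ρ²/(1−ρ) = 0.1563/0.6046 = 0.2585

Final: 0.2585


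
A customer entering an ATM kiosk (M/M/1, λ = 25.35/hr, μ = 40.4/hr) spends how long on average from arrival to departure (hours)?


W = 1/(μ−λ) = 1/(40.4 − 25.35) = 1/15.05 = 0.06645 hr

Final: 0.06645 hr


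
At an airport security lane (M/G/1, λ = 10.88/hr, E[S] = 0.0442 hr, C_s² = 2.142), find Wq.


ρ = λ·E[S] = 10.88·0.0442 = 0.4809
E[S²] = E[S]²(1+C_s²) = 0.0442²·(1+2.142) = 0.006138
Wq = λ·E[S²]/(2(1−ρ)) = 10.88·0.006138/(2·0.5191) = 0.06433 hr

Final: 0.06433 hr


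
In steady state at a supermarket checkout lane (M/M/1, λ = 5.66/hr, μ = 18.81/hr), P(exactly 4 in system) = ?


ρ = 5.66/18.81 = 0.3009
P_n = (1−ρ)·ρ^n = (1 − 0.3009)·0.3009^4 = 0.6991·0.008198 = 0.005731

Final: 0.005731


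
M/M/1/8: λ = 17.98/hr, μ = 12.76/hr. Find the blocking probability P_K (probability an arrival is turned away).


ρ = λ/μ = 17.98/12.76 = 1.4091
P_K = (1−ρ)ρ^K/(1−ρ^(K+1)) = (-0.4091·15.542186)/(1 − 21.900353)
= -6.358167/-20.900353 = 0.304213

Final: 0.304213


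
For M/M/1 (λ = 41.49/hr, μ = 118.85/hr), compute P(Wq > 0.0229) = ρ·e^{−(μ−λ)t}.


ρ = 41.49/118.85 = 0.3491
P(Wq > t) = ρ·e^{−(μ−λ)t} = 0.3491·e^{−1.7715}
= 0.3491·0.170070 = 0.059371

Final: 0.059371


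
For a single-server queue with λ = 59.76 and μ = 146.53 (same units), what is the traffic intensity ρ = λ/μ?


ρ = λ/μ = 59.76/146.53 = 0.4078

Final: 0.4078


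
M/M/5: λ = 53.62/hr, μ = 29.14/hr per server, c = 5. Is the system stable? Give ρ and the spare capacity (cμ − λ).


Total capacity cμ = 5·29.14 = 145.70/hr
ρ = λ/(cμ) = 53.62/145.70 = 0.3680
Stable ⇔ ρ < 1: YES
Spare capacity = cμ − λ = 145.70 − 53.62 = 92.08/hr

Final: ρ = 0.3680; stable; margin = 92.08/hr


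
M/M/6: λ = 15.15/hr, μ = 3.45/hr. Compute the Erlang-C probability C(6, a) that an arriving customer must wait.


a = λ/μ = 4.3913; ρ = a/6 = 0.7319
P₀ = 0.010483 (from M/M/c formula)
C(c,a) = [a^c/(c!(1−ρ))]·P₀ = [7170.69461/(720·0.2681)]·0.010483
= 37.14549·0.010483 = 0.389392

Final: 0.389392


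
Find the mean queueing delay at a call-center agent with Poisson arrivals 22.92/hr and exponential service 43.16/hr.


ρ = 22.92/43.16 = 0.5310
Wq = ρ/(μ−λ) = 0.5310/(43.16 − 22.92) = 0.5310/20.24 = 0.02624 hr

Final: 0.02624 hr


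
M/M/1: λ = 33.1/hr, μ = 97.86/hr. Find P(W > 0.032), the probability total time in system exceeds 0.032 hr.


W ~ Exponential(μ−λ) for M/M/1.
μ − λ = 97.86 − 33.1 = 64.7600
P(W > t) = e^{−(μ−λ)t} = e^{−2.0723} = 0.125893

Final: 0.125893


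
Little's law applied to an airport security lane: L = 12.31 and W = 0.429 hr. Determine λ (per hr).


λ = L/W = 12.31/0.429 = 28.6946 /hr

Final: 28.6946 /hr


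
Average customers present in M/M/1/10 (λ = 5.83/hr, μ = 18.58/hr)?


ρ = 5.83/18.58 = 0.3138
L = ρ[1 − (K+1)ρ^K + Kρ^(K+1)] / [(1−ρ)(1−ρ^(K+1))]
Numerator: 0.3138·(1 − 11·0.000009252 + 10·0.000002903) = 0.313755
Denominator: (0.6862)·(0.999997) = 0.686220
L = 0.313755/0.686220 = 0.4572

Final: 0.4572


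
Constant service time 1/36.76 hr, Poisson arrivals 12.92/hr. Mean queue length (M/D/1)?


ρ = 12.92/36.76 = 0.3515
M/D/1: Lq = ρ²/(2(1−ρ)) = 0.1235/(2·0.6485) = 0.09524

Final: 0.09524


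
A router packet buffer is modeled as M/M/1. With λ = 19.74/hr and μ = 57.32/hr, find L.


ρ = λ/μ = 19.74/57.32 = 0.3444
L = ρ/(1−ρ) = 0.3444/(1 − 0.3444) = 0.3444/0.6556 = 0.5253

Final: 0.5253


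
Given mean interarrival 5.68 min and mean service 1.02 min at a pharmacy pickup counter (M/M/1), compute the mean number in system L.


λ = 60/5.68 = 10.5634 /hr
μ = 60/1.02 = 58.8235 /hr
ρ = λ/μ = 10.5634/58.8235 = 0.1796
L = ρ/(1−ρ) = 0.1796/0.8204 = 0.2189

Final: 0.2189


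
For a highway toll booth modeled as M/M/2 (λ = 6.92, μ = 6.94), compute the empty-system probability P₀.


a = λ/μ = 6.92/6.94 = 0.9971; ρ = a/c = 0.4986
Σ_{k=0}^{1} a^k/k! (terms k=0..1) = 1.00000 + 0.99712 = 1.99712
Tail: a^2/(2!(1−ρ)) = 0.99424/(2·0.5014) = 0.99139
P₀ = 1/(1.99712 + 0.99139) = 1/2.98851 = 0.334615

Final: 0.334615


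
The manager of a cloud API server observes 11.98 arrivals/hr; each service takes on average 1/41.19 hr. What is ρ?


ρ = λ/μ = 11.98/41.19 = 0.2908

Final: 0.2908


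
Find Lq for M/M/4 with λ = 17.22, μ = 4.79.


a = λ/μ = 3.5950; ρ = a/4 = 0.8987
P₀ = 0.011424
Lq = P₀·a^c·ρ / (c!·(1−ρ)²) = 0.011424·167.02848·0.8987/(24·0.01025)
= 6.96986

Final: 6.96986


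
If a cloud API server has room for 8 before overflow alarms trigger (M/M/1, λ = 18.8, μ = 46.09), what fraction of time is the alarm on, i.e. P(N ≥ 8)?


ρ = 18.8/46.09 = 0.4079
P(N ≥ n) = ρ^n = 0.4079^8 = 0.0007663

Final: 0.0007663


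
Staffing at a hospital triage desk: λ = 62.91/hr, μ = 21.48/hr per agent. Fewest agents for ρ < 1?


Stability requires cμ > λ ⇔ c > λ/μ.
λ/μ = 62.91/21.48 = 2.9288
Minimum integer c = ⌊2.9288⌋ + 1 = 3
Check: 3·21.48 = 64.44 > 62.91, while 2·21.48 = 42.96 ≤ 62.91

Final: 3 servers


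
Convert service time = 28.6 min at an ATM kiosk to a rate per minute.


μ = 1/(service time) in consistent units.
1 minute = 1 min, so μ = 1/28.6 = 0.03497 per minute

Final: 0.03497 /min


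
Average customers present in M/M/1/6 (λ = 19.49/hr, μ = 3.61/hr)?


ρ = 19.49/3.61 = 5.3989
L = ρ[1 − (K+1)ρ^K + Kρ^(K+1)] / [(1−ρ)(1−ρ^(K+1))]
Numerator: 5.3989·(1 − 7·24764.400744 + 6·133700.324241) = 3395104.768183
Denominator: (-4.3989)·(-133699.324241) = 588128.883363
L = 3395104.768183/588128.883363 = 5.7727

Final: 5.7727


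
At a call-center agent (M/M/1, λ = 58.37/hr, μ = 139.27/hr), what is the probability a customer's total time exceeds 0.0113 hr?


W ~ Exponential(μ−λ) for M/M/1.
μ − λ = 139.27 − 58.37 = 80.9000
P(W > t) = e^{−(μ−λ)t} = e^{−0.9142} = 0.400849

Final: 0.400849


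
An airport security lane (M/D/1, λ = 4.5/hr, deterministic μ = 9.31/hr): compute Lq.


ρ = 4.5/9.31 = 0.4834
M/D/1: Lq = ρ²/(2(1−ρ)) = 0.2336/(2·0.5166) = 0.22610

Final: 0.22610


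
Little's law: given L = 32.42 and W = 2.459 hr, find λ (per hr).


λ = L/W = 32.42/2.459 = 13.1842 /hr

Final: 13.1842 /hr
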